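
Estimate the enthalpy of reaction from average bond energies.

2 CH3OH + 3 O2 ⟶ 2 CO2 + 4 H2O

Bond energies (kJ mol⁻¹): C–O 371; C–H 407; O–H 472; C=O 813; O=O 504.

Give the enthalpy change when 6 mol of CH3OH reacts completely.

Bonds broken (reactants):
  C–H: 6 × 407 = 2442
  C–O: 2 × 371 = 742
  O–H: 2 × 472 = 944
  O=O: 3 × 504 = 1512
  Σ(broken) = 5640 kJ
Bonds formed (products):
  C=O: 4 × 813 = 3252
  O–H: 8 × 472 = 3776
  Σ(formed) = 7028 kJ
ΔH = Σ(broken) − Σ(formed) = 5640 − 7028 = −1388 kJ
For 3× the reaction as written: 3 × (−1388) = −4164 kJ

ΔH = −4164 kJ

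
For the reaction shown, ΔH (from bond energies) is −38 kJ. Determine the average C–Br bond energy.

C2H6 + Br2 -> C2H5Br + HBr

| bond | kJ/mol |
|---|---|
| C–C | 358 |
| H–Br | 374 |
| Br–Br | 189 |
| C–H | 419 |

D(C–Br) ≈ 272 kJ/mol

Let D be the C–Br bond energy.
Σ(broken) = 1×189 + 1×358 + 6×419 = 3061
Σ(formed) = 1×D + 1×358 + 5×419 + 1×374 = 2827 + D
ΔH = Σ(broken) − Σ(formed) = (3061) − (2827 + D) = +234 − D
Setting this equal to −38 kJ gives D = 272 kJ/mol.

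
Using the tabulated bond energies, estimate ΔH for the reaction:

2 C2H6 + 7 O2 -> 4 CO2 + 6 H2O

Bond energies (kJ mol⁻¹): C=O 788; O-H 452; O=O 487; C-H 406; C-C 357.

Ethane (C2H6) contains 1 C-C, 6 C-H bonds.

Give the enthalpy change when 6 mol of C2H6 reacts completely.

ΔH = −8199 kJ

Bonds broken (reactants):
  C-C: 2 × 357 = 714
  C-H: 12 × 406 = 4872
  O=O: 7 × 487 = 3409
  Σ(broken) = 8995 kJ
Bonds formed (products):
  C=O: 8 × 788 = 6304
  O-H: 12 × 452 = 5424
  Σ(formed) = 11728 kJ
ΔH = Σ(broken) − Σ(formed) = 8995 − 11728 = −2733 kJ
For 3× the reaction as written: 3 × (−2733) = −8199 kJ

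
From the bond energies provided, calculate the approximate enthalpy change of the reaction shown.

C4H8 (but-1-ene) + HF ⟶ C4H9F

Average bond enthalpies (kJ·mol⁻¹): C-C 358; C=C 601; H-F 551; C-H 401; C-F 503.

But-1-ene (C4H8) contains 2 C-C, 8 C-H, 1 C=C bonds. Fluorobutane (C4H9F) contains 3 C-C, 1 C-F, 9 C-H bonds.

Bonds broken (reactants):
  C-C: 2 × 358 = 716
  C-H: 8 × 401 = 3208
  C=C: 1 × 601 = 601
  H-F: 1 × 551 = 551
  Σ(broken) = 5076 kJ
Bonds formed (products):
  C-C: 3 × 358 = 1074
  C-F: 1 × 503 = 503
  C-H: 9 × 401 = 3609
  Σ(formed) = 5186 kJ
ΔH = Σ(broken) − Σ(formed) = 5076 − 5186 = −110 kJ

ΔH ≈ −110 kJ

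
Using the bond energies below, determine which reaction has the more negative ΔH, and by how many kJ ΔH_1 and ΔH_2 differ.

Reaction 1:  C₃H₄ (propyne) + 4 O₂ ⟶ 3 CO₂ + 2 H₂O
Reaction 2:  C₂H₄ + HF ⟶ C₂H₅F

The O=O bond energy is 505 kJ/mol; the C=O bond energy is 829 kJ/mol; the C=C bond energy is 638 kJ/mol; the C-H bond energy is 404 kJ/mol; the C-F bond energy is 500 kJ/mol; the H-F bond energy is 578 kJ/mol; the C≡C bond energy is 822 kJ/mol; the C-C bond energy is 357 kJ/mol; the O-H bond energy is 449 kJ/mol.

Reaction 1, by 1910 kJ

Reaction 1:
  Bonds broken (reactants):
    C≡C: 1 × 822 = 822
    C-C: 1 × 357 = 357
    C-H: 4 × 404 = 1616
    O=O: 4 × 505 = 2020
    Σ(broken) = 4815 kJ
  Bonds formed (products):
    C=O: 6 × 829 = 4974
    O-H: 4 × 449 = 1796
    Σ(formed) = 6770 kJ
  ΔH_1 = 4815 − 6770 = −1955 kJ
Reaction 2:
  Bonds broken (reactants):
    C-H: 4 × 404 = 1616
    C=C: 1 × 638 = 638
    H-F: 1 × 578 = 578
    Σ(broken) = 2832 kJ
  Bonds formed (products):
    C-C: 1 × 357 = 357
    C-F: 1 × 500 = 500
    C-H: 5 × 404 = 2020
    Σ(formed) = 2877 kJ
  ΔH_2 = 2832 − 2877 = −45 kJ
ΔH_1 − ΔH_2 = −1910 kJ, so reaction 1 has the more negative ΔH; |ΔH_1 − ΔH_2| = 1910 kJ.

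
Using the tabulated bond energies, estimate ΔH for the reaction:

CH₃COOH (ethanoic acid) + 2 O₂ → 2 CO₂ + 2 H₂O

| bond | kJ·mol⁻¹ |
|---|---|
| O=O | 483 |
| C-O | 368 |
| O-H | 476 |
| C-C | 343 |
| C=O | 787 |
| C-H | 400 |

Bonds broken (reactants):
  C-C: 1 × 343 = 343
  C-H: 3 × 400 = 1200
  C-O: 1 × 368 = 368
  C=O: 1 × 787 = 787
  O-H: 1 × 476 = 476
  O=O: 2 × 483 = 966
  Σ(broken) = 4140 kJ
Bonds formed (products):
  C=O: 4 × 787 = 3148
  O-H: 4 × 476 = 1904
  Σ(formed) = 5052 kJ
ΔH = Σ(broken) − Σ(formed) = 4140 − 5052 = −912 kJ

ΔH ≈ −912 kJ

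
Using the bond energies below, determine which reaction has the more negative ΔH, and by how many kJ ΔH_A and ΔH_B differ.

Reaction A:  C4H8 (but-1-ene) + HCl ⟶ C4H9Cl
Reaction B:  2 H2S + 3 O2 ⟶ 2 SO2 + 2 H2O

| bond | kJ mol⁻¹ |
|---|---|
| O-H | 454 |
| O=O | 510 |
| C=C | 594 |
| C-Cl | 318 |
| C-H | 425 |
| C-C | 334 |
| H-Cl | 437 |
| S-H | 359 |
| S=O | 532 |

Reaction B, by 932 kJ

Reaction A:
  Bonds broken (reactants):
    C-C: 2 × 334 = 668
    C-H: 8 × 425 = 3400
    C=C: 1 × 594 = 594
    H-Cl: 1 × 437 = 437
    Σ(broken) = 5099 kJ
  Bonds formed (products):
    C-C: 3 × 334 = 1002
    C-Cl: 1 × 318 = 318
    C-H: 9 × 425 = 3825
    Σ(formed) = 5145 kJ
  ΔH_A = 5099 − 5145 = −46 kJ
Reaction B:
  Bonds broken (reactants):
    O=O: 3 × 510 = 1530
    S-H: 4 × 359 = 1436
    Σ(broken) = 2966 kJ
  Bonds formed (products):
    O-H: 4 × 454 = 1816
    S=O: 4 × 532 = 2128
    Σ(formed) = 3944 kJ
  ΔH_B = 2966 − 3944 = −978 kJ
ΔH_A − ΔH_B = +932 kJ, so reaction B has the more negative ΔH; |ΔH_A − ΔH_B| = 932 kJ.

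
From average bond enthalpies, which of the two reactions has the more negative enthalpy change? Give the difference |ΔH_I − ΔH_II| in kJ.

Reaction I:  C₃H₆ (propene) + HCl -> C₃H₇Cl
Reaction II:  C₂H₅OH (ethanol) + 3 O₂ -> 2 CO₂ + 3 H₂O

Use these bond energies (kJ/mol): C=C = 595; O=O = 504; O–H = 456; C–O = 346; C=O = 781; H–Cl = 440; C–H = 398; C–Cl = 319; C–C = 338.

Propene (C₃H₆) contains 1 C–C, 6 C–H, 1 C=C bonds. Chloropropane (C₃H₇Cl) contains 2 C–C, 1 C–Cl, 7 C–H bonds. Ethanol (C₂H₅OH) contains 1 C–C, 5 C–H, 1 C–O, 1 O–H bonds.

Reaction I:
  Bonds broken (reactants):
    C–C: 1 × 338 = 338
    C–H: 6 × 398 = 2388
    C=C: 1 × 595 = 595
    H–Cl: 1 × 440 = 440
    Σ(broken) = 3761 kJ
  Bonds formed (products):
    C–C: 2 × 338 = 676
    C–Cl: 1 × 319 = 319
    C–H: 7 × 398 = 2786
    Σ(formed) = 3781 kJ
  ΔH_I = 3761 − 3781 = −20 kJ
Reaction II:
  Bonds broken (reactants):
    C–C: 1 × 338 = 338
    C–H: 5 × 398 = 1990
    C–O: 1 × 346 = 346
    O–H: 1 × 456 = 456
    O=O: 3 × 504 = 1512
    Σ(broken) = 4642 kJ
  Bonds formed (products):
    C=O: 4 × 781 = 3124
    O–H: 6 × 456 = 2736
    Σ(formed) = 5860 kJ
  ΔH_II = 4642 − 5860 = −1218 kJ
ΔH_I − ΔH_II = +1198 kJ, so reaction II has the more negative ΔH; |ΔH_I − ΔH_II| = 1198 kJ.

Reaction II, by 1198 kJ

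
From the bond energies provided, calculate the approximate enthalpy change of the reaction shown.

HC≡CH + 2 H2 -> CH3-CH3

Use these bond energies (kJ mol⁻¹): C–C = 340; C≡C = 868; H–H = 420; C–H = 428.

ΔH ≈ −344 kJ

Bonds broken (reactants):
  C≡C: 1 × 868 = 868
  C–H: 2 × 428 = 856
  H–H: 2 × 420 = 840
  Σ(broken) = 2564 kJ
Bonds formed (products):
  C–C: 1 × 340 = 340
  C–H: 6 × 428 = 2568
  Σ(formed) = 2908 kJ
ΔH = Σ(broken) − Σ(formed) = 2564 − 2908 = −344 kJ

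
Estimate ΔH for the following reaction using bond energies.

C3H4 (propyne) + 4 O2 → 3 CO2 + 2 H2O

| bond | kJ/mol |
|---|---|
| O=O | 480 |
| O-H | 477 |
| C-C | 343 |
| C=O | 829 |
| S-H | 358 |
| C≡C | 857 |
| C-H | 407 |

Bonds broken (reactants):
  C≡C: 1 × 857 = 857
  C-C: 1 × 343 = 343
  C-H: 4 × 407 = 1628
  O=O: 4 × 480 = 1920
  Σ(broken) = 4748 kJ
Bonds formed (products):
  C=O: 6 × 829 = 4974
  O-H: 4 × 477 = 1908
  Σ(formed) = 6882 kJ
ΔH = Σ(broken) − Σ(formed) = 4748 − 6882 = −2134 kJ

ΔH ≈ −2134 kJ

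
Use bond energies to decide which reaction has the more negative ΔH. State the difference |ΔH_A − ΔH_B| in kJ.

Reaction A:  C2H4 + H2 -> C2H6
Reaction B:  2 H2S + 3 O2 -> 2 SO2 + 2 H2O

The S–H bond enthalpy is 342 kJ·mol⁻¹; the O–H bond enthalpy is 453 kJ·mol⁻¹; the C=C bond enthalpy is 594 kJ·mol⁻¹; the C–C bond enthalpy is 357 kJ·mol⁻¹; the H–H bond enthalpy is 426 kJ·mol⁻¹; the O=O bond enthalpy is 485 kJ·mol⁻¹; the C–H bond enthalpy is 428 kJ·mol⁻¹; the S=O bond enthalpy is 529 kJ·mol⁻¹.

Reaction B, by 912 kJ

Reaction A:
  Bonds broken (reactants):
    C–H: 4 × 428 = 1712
    C=C: 1 × 594 = 594
    H–H: 1 × 426 = 426
    Σ(broken) = 2732 kJ
  Bonds formed (products):
    C–C: 1 × 357 = 357
    C–H: 6 × 428 = 2568
    Σ(formed) = 2925 kJ
  ΔH_A = 2732 − 2925 = −193 kJ
Reaction B:
  Bonds broken (reactants):
    O=O: 3 × 485 = 1455
    S–H: 4 × 342 = 1368
    Σ(broken) = 2823 kJ
  Bonds formed (products):
    O–H: 4 × 453 = 1812
    S=O: 4 × 529 = 2116
    Σ(formed) = 3928 kJ
  ΔH_B = 2823 − 3928 = −1105 kJ
ΔH_A − ΔH_B = +912 kJ, so reaction B has the more negative ΔH; |ΔH_A − ΔH_B| = 912 kJ.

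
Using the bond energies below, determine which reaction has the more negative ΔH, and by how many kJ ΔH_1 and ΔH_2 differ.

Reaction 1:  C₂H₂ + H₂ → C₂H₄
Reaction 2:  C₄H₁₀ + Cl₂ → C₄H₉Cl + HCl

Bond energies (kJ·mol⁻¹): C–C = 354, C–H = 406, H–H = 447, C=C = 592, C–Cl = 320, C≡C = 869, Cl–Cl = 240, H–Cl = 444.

Reaction 2, by 30 kJ

Reaction 1:
  Bonds broken (reactants):
    C≡C: 1 × 869 = 869
    C–H: 2 × 406 = 812
    H–H: 1 × 447 = 447
    Σ(broken) = 2128 kJ
  Bonds formed (products):
    C–H: 4 × 406 = 1624
    C=C: 1 × 592 = 592
    Σ(formed) = 2216 kJ
  ΔH_1 = 2128 − 2216 = −88 kJ
Reaction 2:
  Bonds broken (reactants):
    C–C: 3 × 354 = 1062
    C–H: 10 × 406 = 4060
    Cl–Cl: 1 × 240 = 240
    Σ(broken) = 5362 kJ
  Bonds formed (products):
    C–C: 3 × 354 = 1062
    C–Cl: 1 × 320 = 320
    C–H: 9 × 406 = 3654
    H–Cl: 1 × 444 = 444
    Σ(formed) = 5480 kJ
  ΔH_2 = 5362 − 5480 = −118 kJ
ΔH_1 − ΔH_2 = +30 kJ, so reaction 2 has the more negative ΔH; |ΔH_1 − ΔH_2| = 30 kJ.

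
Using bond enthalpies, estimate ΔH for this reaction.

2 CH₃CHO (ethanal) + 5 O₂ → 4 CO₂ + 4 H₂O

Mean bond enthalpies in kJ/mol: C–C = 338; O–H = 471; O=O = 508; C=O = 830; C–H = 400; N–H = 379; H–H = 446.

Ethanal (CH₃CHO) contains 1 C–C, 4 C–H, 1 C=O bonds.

Bonds broken (reactants):
  C–C: 2 × 338 = 676
  C–H: 8 × 400 = 3200
  C=O: 2 × 830 = 1660
  O=O: 5 × 508 = 2540
  Σ(broken) = 8076 kJ
Bonds formed (products):
  C=O: 8 × 830 = 6640
  O–H: 8 × 471 = 3768
  Σ(formed) = 10408 kJ
ΔH = Σ(broken) − Σ(formed) = 8076 − 10408 = −2332 kJ

ΔH ≈ −2332 kJ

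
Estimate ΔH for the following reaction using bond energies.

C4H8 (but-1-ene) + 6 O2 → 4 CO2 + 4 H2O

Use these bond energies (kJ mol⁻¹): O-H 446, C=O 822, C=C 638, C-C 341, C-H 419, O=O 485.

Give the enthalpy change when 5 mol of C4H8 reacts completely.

ΔH = −12810 kJ

Bonds broken (reactants):
  C-C: 2 × 341 = 682
  C-H: 8 × 419 = 3352
  C=C: 1 × 638 = 638
  O=O: 6 × 485 = 2910
  Σ(broken) = 7582 kJ
Bonds formed (products):
  C=O: 8 × 822 = 6576
  O-H: 8 × 446 = 3568
  Σ(formed) = 10144 kJ
ΔH = Σ(broken) − Σ(formed) = 7582 − 10144 = −2562 kJ
For 5× the reaction as written: 5 × (−2562) = −12810 kJ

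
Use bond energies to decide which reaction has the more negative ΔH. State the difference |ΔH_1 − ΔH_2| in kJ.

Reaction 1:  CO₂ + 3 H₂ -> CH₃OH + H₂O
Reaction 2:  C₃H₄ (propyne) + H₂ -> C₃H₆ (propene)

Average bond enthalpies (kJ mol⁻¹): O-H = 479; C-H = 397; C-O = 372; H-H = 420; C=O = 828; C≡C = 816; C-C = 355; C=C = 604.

Reaction 1:
  Bonds broken (reactants):
    C=O: 2 × 828 = 1656
    H-H: 3 × 420 = 1260
    Σ(broken) = 2916 kJ
  Bonds formed (products):
    C-H: 3 × 397 = 1191
    C-O: 1 × 372 = 372
    O-H: 3 × 479 = 1437
    Σ(formed) = 3000 kJ
  ΔH_1 = 2916 − 3000 = −84 kJ
Reaction 2:
  Bonds broken (reactants):
    C≡C: 1 × 816 = 816
    C-C: 1 × 355 = 355
    C-H: 4 × 397 = 1588
    H-H: 1 × 420 = 420
    Σ(broken) = 3179 kJ
  Bonds formed (products):
    C-C: 1 × 355 = 355
    C-H: 6 × 397 = 2382
    C=C: 1 × 604 = 604
    Σ(formed) = 3341 kJ
  ΔH_2 = 3179 − 3341 = −162 kJ
ΔH_1 − ΔH_2 = +78 kJ, so reaction 2 has the more negative ΔH; |ΔH_1 − ΔH_2| = 78 kJ.

Reaction 2, by 78 kJ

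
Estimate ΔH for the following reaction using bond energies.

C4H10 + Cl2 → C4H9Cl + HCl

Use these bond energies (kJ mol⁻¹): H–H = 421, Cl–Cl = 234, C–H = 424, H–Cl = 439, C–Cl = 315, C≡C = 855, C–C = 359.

ΔH ≈ −96 kJ

Bonds broken (reactants):
  C–C: 3 × 359 = 1077
  C–H: 10 × 424 = 4240
  Cl–Cl: 1 × 234 = 234
  Σ(broken) = 5551 kJ
Bonds formed (products):
  C–C: 3 × 359 = 1077
  C–Cl: 1 × 315 = 315
  C–H: 9 × 424 = 3816
  H–Cl: 1 × 439 = 439
  Σ(formed) = 5647 kJ
ΔH = Σ(broken) − Σ(formed) = 5551 − 5647 = −96 kJ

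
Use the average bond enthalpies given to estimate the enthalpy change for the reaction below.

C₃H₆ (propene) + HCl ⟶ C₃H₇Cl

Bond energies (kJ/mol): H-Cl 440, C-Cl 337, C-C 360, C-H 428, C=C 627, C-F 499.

Bonds broken (reactants):
  C-C: 1 × 360 = 360
  C-H: 6 × 428 = 2568
  C=C: 1 × 627 = 627
  H-Cl: 1 × 440 = 440
  Σ(broken) = 3995 kJ
Bonds formed (products):
  C-C: 2 × 360 = 720
  C-Cl: 1 × 337 = 337
  C-H: 7 × 428 = 2996
  Σ(formed) = 4053 kJ
ΔH = Σ(broken) − Σ(formed) = 3995 − 4053 = −58 kJ

ΔH ≈ −58 kJ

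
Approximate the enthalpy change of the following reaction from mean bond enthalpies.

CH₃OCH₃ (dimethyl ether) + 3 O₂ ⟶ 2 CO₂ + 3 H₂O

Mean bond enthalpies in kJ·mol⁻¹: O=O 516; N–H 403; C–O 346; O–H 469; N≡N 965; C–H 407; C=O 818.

Bonds broken (reactants):
  C–H: 6 × 407 = 2442
  C–O: 2 × 346 = 692
  O=O: 3 × 516 = 1548
  Σ(broken) = 4682 kJ
Bonds formed (products):
  C=O: 4 × 818 = 3272
  O–H: 6 × 469 = 2814
  Σ(formed) = 6086 kJ
ΔH = Σ(broken) − Σ(formed) = 4682 − 6086 = −1404 kJ

ΔH ≈ −1404 kJ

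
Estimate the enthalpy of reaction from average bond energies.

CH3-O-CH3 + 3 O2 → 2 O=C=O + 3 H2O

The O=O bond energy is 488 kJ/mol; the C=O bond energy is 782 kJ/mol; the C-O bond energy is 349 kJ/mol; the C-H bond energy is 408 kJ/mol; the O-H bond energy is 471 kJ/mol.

ΔH ≈ −1344 kJ

Bonds broken (reactants):
  C-H: 6 × 408 = 2448
  C-O: 2 × 349 = 698
  O=O: 3 × 488 = 1464
  Σ(broken) = 4610 kJ
Bonds formed (products):
  C=O: 4 × 782 = 3128
  O-H: 6 × 471 = 2826
  Σ(formed) = 5954 kJ
ΔH = Σ(broken) − Σ(formed) = 4610 − 5954 = −1344 kJ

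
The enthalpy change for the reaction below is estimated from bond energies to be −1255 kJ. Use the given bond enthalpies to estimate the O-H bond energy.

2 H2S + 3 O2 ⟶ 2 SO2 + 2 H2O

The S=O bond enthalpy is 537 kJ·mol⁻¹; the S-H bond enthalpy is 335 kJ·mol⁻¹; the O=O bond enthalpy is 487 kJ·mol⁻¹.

D(O-H) ≈ 477 kJ/mol

Let D be the O-H bond energy.
Σ(broken) = 3×487 + 4×335 = 2801
Σ(formed) = 4×D + 4×537 = 2148 + 4D
ΔH = Σ(broken) − Σ(formed) = (2801) − (2148 + 4D) = +653 − 4D
Setting this equal to −1255 kJ gives 4D = 1908, so D = 477 kJ/mol.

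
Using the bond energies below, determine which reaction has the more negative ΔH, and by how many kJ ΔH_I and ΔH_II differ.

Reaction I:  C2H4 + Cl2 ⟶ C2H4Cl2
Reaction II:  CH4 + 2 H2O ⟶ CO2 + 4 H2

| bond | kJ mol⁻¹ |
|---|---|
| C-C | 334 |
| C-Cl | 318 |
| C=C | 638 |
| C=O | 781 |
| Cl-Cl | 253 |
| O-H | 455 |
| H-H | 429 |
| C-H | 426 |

Reaction I, by 325 kJ

Reaction I:
  Bonds broken (reactants):
    C-H: 4 × 426 = 1704
    C=C: 1 × 638 = 638
    Cl-Cl: 1 × 253 = 253
    Σ(broken) = 2595 kJ
  Bonds formed (products):
    C-C: 1 × 334 = 334
    C-Cl: 2 × 318 = 636
    C-H: 4 × 426 = 1704
    Σ(formed) = 2674 kJ
  ΔH_I = 2595 − 2674 = −79 kJ
Reaction II:
  Bonds broken (reactants):
    C-H: 4 × 426 = 1704
    O-H: 4 × 455 = 1820
    Σ(broken) = 3524 kJ
  Bonds formed (products):
    C=O: 2 × 781 = 1562
    H-H: 4 × 429 = 1716
    Σ(formed) = 3278 kJ
  ΔH_II = 3524 − 3278 = +246 kJ
ΔH_I − ΔH_II = −325 kJ, so reaction I has the more negative ΔH; |ΔH_I − ΔH_II| = 325 kJ.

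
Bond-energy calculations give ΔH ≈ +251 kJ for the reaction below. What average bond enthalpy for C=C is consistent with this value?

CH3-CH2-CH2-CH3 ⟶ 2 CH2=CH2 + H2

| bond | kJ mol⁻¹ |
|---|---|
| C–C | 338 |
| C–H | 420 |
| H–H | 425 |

Let D be the C=C bond energy.
Σ(broken) = 3×338 + 10×420 = 5214
Σ(formed) = 8×420 + 2×D + 1×425 = 3785 + 2D
ΔH = Σ(broken) − Σ(formed) = (5214) − (3785 + 2D) = +1429 − 2D
Setting this equal to +251 kJ gives 2D = 1178, so D = 589 kJ/mol.

D(C=C) ≈ 589 kJ/mol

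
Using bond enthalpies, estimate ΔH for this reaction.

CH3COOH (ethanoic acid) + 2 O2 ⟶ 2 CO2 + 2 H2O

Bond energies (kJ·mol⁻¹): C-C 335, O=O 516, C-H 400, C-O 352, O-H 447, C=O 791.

Bonds broken (reactants):
  C-C: 1 × 335 = 335
  C-H: 3 × 400 = 1200
  C-O: 1 × 352 = 352
  C=O: 1 × 791 = 791
  O-H: 1 × 447 = 447
  O=O: 2 × 516 = 1032
  Σ(broken) = 4157 kJ
Bonds formed (products):
  C=O: 4 × 791 = 3164
  O-H: 4 × 447 = 1788
  Σ(formed) = 4952 kJ
ΔH = Σ(broken) − Σ(formed) = 4157 − 4952 = −795 kJ

ΔH ≈ −795 kJ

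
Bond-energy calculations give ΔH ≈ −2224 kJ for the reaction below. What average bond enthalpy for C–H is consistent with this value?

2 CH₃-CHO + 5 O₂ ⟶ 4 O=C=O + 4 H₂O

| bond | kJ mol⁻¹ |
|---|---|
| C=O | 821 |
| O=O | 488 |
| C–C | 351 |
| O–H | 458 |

Let D be the C–H bond energy.
Σ(broken) = 2×351 + 8×D + 2×821 + 5×488 = 4784 + 8D
Σ(formed) = 8×821 + 8×458 = 10232
ΔH = Σ(broken) − Σ(formed) = (4784 + 8D) − (10232) = −5448 + 8D
Setting this equal to −2224 kJ gives 8D = 3224, so D = 403 kJ/mol.

D(C–H) ≈ 403 kJ/mol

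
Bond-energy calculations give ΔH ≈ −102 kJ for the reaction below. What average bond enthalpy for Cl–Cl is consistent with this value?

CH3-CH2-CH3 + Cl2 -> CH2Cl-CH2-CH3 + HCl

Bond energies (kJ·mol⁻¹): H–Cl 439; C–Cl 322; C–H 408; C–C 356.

Let D be the Cl–Cl bond energy.
Σ(broken) = 2×356 + 8×408 + 1×D = 3976 + D
Σ(formed) = 2×356 + 1×322 + 7×408 + 1×439 = 4329
ΔH = Σ(broken) − Σ(formed) = (3976 + D) − (4329) = −353 + D
Setting this equal to −102 kJ gives D = 251 kJ/mol.

D(Cl–Cl) ≈ 251 kJ/mol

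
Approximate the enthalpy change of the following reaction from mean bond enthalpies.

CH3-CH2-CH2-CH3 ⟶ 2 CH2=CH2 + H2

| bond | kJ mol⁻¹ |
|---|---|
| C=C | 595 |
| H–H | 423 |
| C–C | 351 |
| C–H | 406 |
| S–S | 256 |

Bonds broken (reactants):
  C–C: 3 × 351 = 1053
  C–H: 10 × 406 = 4060
  Σ(broken) = 5113 kJ
Bonds formed (products):
  C–H: 8 × 406 = 3248
  C=C: 2 × 595 = 1190
  H–H: 1 × 423 = 423
  Σ(formed) = 4861 kJ
ΔH = Σ(broken) − Σ(formed) = 5113 − 4861 = +252 kJ

ΔH ≈ +252 kJ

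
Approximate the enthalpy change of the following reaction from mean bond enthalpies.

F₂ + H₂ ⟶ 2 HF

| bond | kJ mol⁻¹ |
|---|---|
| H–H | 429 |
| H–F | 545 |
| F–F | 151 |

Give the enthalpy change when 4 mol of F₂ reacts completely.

Bonds broken (reactants):
  F–F: 1 × 151 = 151
  H–H: 1 × 429 = 429
  Σ(broken) = 580 kJ
Bonds formed (products):
  H–F: 2 × 545 = 1090
  Σ(formed) = 1090 kJ
ΔH = Σ(broken) − Σ(formed) = 580 − 1090 = −510 kJ
For 4× the reaction as written: 4 × (−510) = −2040 kJ

ΔH = −2040 kJ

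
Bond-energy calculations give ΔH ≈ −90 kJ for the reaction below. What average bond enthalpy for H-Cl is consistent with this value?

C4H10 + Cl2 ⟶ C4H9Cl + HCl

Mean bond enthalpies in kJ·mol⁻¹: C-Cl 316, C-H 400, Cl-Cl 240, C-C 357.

Let D be the H-Cl bond energy.
Σ(broken) = 3×357 + 10×400 + 1×240 = 5311
Σ(formed) = 3×357 + 1×316 + 9×400 + 1×D = 4987 + D
ΔH = Σ(broken) − Σ(formed) = (5311) − (4987 + D) = +324 − D
Setting this equal to −90 kJ gives D = 414 kJ/mol.

D(H-Cl) ≈ 414 kJ/mol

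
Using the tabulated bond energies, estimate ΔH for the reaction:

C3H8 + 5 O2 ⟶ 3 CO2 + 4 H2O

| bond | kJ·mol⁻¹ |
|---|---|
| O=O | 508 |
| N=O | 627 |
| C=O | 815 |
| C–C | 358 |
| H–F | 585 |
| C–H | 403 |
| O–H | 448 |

Bonds broken (reactants):
  C–C: 2 × 358 = 716
  C–H: 8 × 403 = 3224
  O=O: 5 × 508 = 2540
  Σ(broken) = 6480 kJ
Bonds formed (products):
  C=O: 6 × 815 = 4890
  O–H: 8 × 448 = 3584
  Σ(formed) = 8474 kJ
ΔH = Σ(broken) − Σ(formed) = 6480 − 8474 = −1994 kJ

ΔH ≈ −1994 kJ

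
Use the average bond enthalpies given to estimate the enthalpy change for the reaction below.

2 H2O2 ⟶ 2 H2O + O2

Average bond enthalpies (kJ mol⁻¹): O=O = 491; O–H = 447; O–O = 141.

ΔH ≈ −209 kJ

Bonds broken (reactants):
  O–H: 4 × 447 = 1788
  O–O: 2 × 141 = 282
  Σ(broken) = 2070 kJ
Bonds formed (products):
  O–H: 4 × 447 = 1788
  O=O: 1 × 491 = 491
  Σ(formed) = 2279 kJ
ΔH = Σ(broken) − Σ(formed) = 2070 − 2279 = −209 kJ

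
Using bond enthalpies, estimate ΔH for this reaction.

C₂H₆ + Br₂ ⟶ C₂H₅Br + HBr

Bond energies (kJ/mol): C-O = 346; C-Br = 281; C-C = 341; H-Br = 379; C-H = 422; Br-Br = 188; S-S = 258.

Bonds broken (reactants):
  Br-Br: 1 × 188 = 188
  C-C: 1 × 341 = 341
  C-H: 6 × 422 = 2532
  Σ(broken) = 3061 kJ
Bonds formed (products):
  C-Br: 1 × 281 = 281
  C-C: 1 × 341 = 341
  C-H: 5 × 422 = 2110
  H-Br: 1 × 379 = 379
  Σ(formed) = 3111 kJ
ΔH = Σ(broken) − Σ(formed) = 3061 − 3111 = −50 kJ

ΔH ≈ −50 kJ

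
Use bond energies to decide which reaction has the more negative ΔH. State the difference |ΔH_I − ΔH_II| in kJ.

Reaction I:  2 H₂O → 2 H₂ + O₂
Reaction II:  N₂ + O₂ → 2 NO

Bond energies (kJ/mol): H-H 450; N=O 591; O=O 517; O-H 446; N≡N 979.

Reaction II, by 53 kJ

Reaction I:
  Bonds broken (reactants):
    O-H: 4 × 446 = 1784
    Σ(broken) = 1784 kJ
  Bonds formed (products):
    H-H: 2 × 450 = 900
    O=O: 1 × 517 = 517
    Σ(formed) = 1417 kJ
  ΔH_I = 1784 − 1417 = +367 kJ
Reaction II:
  Bonds broken (reactants):
    N≡N: 1 × 979 = 979
    O=O: 1 × 517 = 517
    Σ(broken) = 1496 kJ
  Bonds formed (products):
    N=O: 2 × 591 = 1182
    Σ(formed) = 1182 kJ
  ΔH_II = 1496 − 1182 = +314 kJ
ΔH_I − ΔH_II = +53 kJ, so reaction II has the more negative ΔH; |ΔH_I − ΔH_II| = 53 kJ.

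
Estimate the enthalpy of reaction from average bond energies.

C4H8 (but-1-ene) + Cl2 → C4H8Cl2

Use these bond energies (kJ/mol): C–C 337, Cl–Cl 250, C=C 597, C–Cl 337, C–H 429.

Bonds broken (reactants):
  C–C: 2 × 337 = 674
  C–H: 8 × 429 = 3432
  C=C: 1 × 597 = 597
  Cl–Cl: 1 × 250 = 250
  Σ(broken) = 4953 kJ
Bonds formed (products):
  C–C: 3 × 337 = 1011
  C–Cl: 2 × 337 = 674
  C–H: 8 × 429 = 3432
  Σ(formed) = 5117 kJ
ΔH = Σ(broken) − Σ(formed) = 4953 − 5117 = −164 kJ

ΔH ≈ −164 kJ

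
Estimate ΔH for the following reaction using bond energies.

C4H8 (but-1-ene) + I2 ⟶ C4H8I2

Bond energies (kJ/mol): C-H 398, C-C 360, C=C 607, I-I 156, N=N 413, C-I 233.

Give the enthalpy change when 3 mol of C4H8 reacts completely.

ΔH = −189 kJ

Bonds broken (reactants):
  C-C: 2 × 360 = 720
  C-H: 8 × 398 = 3184
  C=C: 1 × 607 = 607
  I-I: 1 × 156 = 156
  Σ(broken) = 4667 kJ
Bonds formed (products):
  C-C: 3 × 360 = 1080
  C-H: 8 × 398 = 3184
  C-I: 2 × 233 = 466
  Σ(formed) = 4730 kJ
ΔH = Σ(broken) − Σ(formed) = 4667 − 4730 = −63 kJ
For 3× the reaction as written: 3 × (−63) = −189 kJ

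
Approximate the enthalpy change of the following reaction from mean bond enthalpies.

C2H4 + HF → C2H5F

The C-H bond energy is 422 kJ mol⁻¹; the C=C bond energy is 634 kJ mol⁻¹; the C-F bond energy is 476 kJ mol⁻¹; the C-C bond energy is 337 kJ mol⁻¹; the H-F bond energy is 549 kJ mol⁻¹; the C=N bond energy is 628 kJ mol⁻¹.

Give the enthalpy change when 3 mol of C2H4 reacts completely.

ΔH = −156 kJ

Bonds broken (reactants):
  C-H: 4 × 422 = 1688
  C=C: 1 × 634 = 634
  H-F: 1 × 549 = 549
  Σ(broken) = 2871 kJ
Bonds formed (products):
  C-C: 1 × 337 = 337
  C-F: 1 × 476 = 476
  C-H: 5 × 422 = 2110
  Σ(formed) = 2923 kJ
ΔH = Σ(broken) − Σ(formed) = 2871 − 2923 = −52 kJ
For 3× the reaction as written: 3 × (−52) = −156 kJ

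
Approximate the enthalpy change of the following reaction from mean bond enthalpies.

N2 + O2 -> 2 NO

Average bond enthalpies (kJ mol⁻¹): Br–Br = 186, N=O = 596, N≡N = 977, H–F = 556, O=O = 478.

Bonds broken (reactants):
  N≡N: 1 × 977 = 977
  O=O: 1 × 478 = 478
  Σ(broken) = 1455 kJ
Bonds formed (products):
  N=O: 2 × 596 = 1192
  Σ(formed) = 1192 kJ
ΔH = Σ(broken) − Σ(formed) = 1455 − 1192 = +263 kJ

ΔH ≈ +263 kJ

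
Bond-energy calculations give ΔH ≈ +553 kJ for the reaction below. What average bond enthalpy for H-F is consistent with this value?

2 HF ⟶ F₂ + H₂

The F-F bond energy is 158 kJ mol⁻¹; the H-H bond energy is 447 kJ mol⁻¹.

Let D be the H-F bond energy.
Σ(broken) = 2×D = 2D
Σ(formed) = 1×158 + 1×447 = 605
ΔH = Σ(broken) − Σ(formed) = (2D) − (605) = −605 + 2D
Setting this equal to +553 kJ gives 2D = 1158, so D = 579 kJ/mol.

D(H-F) ≈ 579 kJ/mol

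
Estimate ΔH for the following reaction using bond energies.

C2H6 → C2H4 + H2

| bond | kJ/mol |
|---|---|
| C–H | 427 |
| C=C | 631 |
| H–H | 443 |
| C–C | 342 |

ΔH ≈ +122 kJ

Bonds broken (reactants):
  C–C: 1 × 342 = 342
  C–H: 6 × 427 = 2562
  Σ(broken) = 2904 kJ
Bonds formed (products):
  C–H: 4 × 427 = 1708
  C=C: 1 × 631 = 631
  H–H: 1 × 443 = 443
  Σ(formed) = 2782 kJ
ΔH = Σ(broken) − Σ(formed) = 2904 − 2782 = +122 kJ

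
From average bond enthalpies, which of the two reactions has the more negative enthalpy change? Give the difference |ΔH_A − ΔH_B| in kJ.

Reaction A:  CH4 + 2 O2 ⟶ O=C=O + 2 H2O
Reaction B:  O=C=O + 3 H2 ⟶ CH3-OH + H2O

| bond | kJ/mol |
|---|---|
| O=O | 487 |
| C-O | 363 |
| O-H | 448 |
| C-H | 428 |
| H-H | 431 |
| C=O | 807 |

Reaction A, by 636 kJ

Reaction A:
  Bonds broken (reactants):
    C-H: 4 × 428 = 1712
    O=O: 2 × 487 = 974
    Σ(broken) = 2686 kJ
  Bonds formed (products):
    C=O: 2 × 807 = 1614
    O-H: 4 × 448 = 1792
    Σ(formed) = 3406 kJ
  ΔH_A = 2686 − 3406 = −720 kJ
Reaction B:
  Bonds broken (reactants):
    C=O: 2 × 807 = 1614
    H-H: 3 × 431 = 1293
    Σ(broken) = 2907 kJ
  Bonds formed (products):
    C-H: 3 × 428 = 1284
    C-O: 1 × 363 = 363
    O-H: 3 × 448 = 1344
    Σ(formed) = 2991 kJ
  ΔH_B = 2907 − 2991 = −84 kJ
ΔH_A − ΔH_B = −636 kJ, so reaction A has the more negative ΔH; |ΔH_A − ΔH_B| = 636 kJ.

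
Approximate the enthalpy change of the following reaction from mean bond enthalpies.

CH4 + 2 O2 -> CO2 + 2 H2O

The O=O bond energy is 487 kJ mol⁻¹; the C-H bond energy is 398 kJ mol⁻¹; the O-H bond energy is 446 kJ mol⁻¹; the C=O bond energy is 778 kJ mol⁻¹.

ΔH ≈ −774 kJ

Bonds broken (reactants):
  C-H: 4 × 398 = 1592
  O=O: 2 × 487 = 974
  Σ(broken) = 2566 kJ
Bonds formed (products):
  C=O: 2 × 778 = 1556
  O-H: 4 × 446 = 1784
  Σ(formed) = 3340 kJ
ΔH = Σ(broken) − Σ(formed) = 2566 − 3340 = −774 kJ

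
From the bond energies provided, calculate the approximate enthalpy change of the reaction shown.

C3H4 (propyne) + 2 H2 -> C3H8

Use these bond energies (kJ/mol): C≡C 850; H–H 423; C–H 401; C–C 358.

Bonds broken (reactants):
  C≡C: 1 × 850 = 850
  C–C: 1 × 358 = 358
  C–H: 4 × 401 = 1604
  H–H: 2 × 423 = 846
  Σ(broken) = 3658 kJ
Bonds formed (products):
  C–C: 2 × 358 = 716
  C–H: 8 × 401 = 3208
  Σ(formed) = 3924 kJ
ΔH = Σ(broken) − Σ(formed) = 3658 − 3924 = −266 kJ

ΔH ≈ −266 kJ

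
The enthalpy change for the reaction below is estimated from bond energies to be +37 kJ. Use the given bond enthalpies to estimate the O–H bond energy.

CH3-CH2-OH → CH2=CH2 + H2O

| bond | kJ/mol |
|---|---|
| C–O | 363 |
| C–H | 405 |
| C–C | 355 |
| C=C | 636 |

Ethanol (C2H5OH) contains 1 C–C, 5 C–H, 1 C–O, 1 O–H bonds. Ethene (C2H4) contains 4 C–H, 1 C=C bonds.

Let D be the O–H bond energy.
Σ(broken) = 1×355 + 5×405 + 1×363 + 1×D = 2743 + D
Σ(formed) = 4×405 + 1×636 + 2×D = 2256 + 2D
ΔH = Σ(broken) − Σ(formed) = (2743 + D) − (2256 + 2D) = +487 − D
Setting this equal to +37 kJ gives D = 450 kJ/mol.

D(O–H) ≈ 450 kJ/mol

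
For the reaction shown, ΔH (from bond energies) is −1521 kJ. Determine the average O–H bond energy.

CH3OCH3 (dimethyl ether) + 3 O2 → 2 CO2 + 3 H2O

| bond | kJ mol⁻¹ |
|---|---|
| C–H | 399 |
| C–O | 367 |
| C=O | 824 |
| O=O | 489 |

D(O–H) ≈ 470 kJ/mol

Let D be the O–H bond energy.
Σ(broken) = 6×399 + 2×367 + 3×489 = 4595
Σ(formed) = 4×824 + 6×D = 3296 + 6D
ΔH = Σ(broken) − Σ(formed) = (4595) − (3296 + 6D) = +1299 − 6D
Setting this equal to −1521 kJ gives 6D = 2820, so D = 470 kJ/mol.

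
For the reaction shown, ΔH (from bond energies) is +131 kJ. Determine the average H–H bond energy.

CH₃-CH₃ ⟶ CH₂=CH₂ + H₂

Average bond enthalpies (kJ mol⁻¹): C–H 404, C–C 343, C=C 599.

D(H–H) ≈ 421 kJ/mol

Let D be the H–H bond energy.
Σ(broken) = 1×343 + 6×404 = 2767
Σ(formed) = 4×404 + 1×599 + 1×D = 2215 + D
ΔH = Σ(broken) − Σ(formed) = (2767) − (2215 + D) = +552 − D
Setting this equal to +131 kJ gives D = 421 kJ/mol.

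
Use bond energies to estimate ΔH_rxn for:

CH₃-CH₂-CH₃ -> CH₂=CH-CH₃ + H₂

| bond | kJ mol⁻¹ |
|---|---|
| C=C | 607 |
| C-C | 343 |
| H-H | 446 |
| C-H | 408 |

ΔH ≈ +106 kJ

Bonds broken (reactants):
  C-C: 2 × 343 = 686
  C-H: 8 × 408 = 3264
  Σ(broken) = 3950 kJ
Bonds formed (products):
  C-C: 1 × 343 = 343
  C-H: 6 × 408 = 2448
  C=C: 1 × 607 = 607
  H-H: 1 × 446 = 446
  Σ(formed) = 3844 kJ
ΔH = Σ(broken) − Σ(formed) = 3950 − 3844 = +106 kJ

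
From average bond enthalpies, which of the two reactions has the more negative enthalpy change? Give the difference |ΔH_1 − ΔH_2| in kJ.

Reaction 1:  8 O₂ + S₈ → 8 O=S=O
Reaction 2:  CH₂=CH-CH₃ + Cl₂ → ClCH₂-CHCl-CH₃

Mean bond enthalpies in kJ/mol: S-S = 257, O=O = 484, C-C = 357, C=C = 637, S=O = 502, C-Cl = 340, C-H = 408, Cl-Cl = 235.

Reaction 1, by 1939 kJ

Reaction 1:
  Bonds broken (reactants):
    O=O: 8 × 484 = 3872
    S-S: 8 × 257 = 2056
    Σ(broken) = 5928 kJ
  Bonds formed (products):
    S=O: 16 × 502 = 8032
    Σ(formed) = 8032 kJ
  ΔH_1 = 5928 − 8032 = −2104 kJ
Reaction 2:
  Bonds broken (reactants):
    C-C: 1 × 357 = 357
    C-H: 6 × 408 = 2448
    C=C: 1 × 637 = 637
    Cl-Cl: 1 × 235 = 235
    Σ(broken) = 3677 kJ
  Bonds formed (products):
    C-C: 2 × 357 = 714
    C-Cl: 2 × 340 = 680
    C-H: 6 × 408 = 2448
    Σ(formed) = 3842 kJ
  ΔH_2 = 3677 − 3842 = −165 kJ
ΔH_1 − ΔH_2 = −1939 kJ, so reaction 1 has the more negative ΔH; |ΔH_1 − ΔH_2| = 1939 kJ.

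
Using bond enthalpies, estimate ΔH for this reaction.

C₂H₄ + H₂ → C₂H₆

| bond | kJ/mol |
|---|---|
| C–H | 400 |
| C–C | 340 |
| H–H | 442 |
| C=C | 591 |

ΔH ≈ −107 kJ

Bonds broken (reactants):
  C–H: 4 × 400 = 1600
  C=C: 1 × 591 = 591
  H–H: 1 × 442 = 442
  Σ(broken) = 2633 kJ
Bonds formed (products):
  C–C: 1 × 340 = 340
  C–H: 6 × 400 = 2400
  Σ(formed) = 2740 kJ
ΔH = Σ(broken) − Σ(formed) = 2633 − 2740 = −107 kJ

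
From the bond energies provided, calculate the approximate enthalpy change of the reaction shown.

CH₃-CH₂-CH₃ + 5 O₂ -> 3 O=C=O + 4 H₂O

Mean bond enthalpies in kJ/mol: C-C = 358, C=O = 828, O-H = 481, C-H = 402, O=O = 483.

Bonds broken (reactants):
  C-C: 2 × 358 = 716
  C-H: 8 × 402 = 3216
  O=O: 5 × 483 = 2415
  Σ(broken) = 6347 kJ
Bonds formed (products):
  C=O: 6 × 828 = 4968
  O-H: 8 × 481 = 3848
  Σ(formed) = 8816 kJ
ΔH = Σ(broken) − Σ(formed) = 6347 − 8816 = −2469 kJ

ΔH ≈ −2469 kJ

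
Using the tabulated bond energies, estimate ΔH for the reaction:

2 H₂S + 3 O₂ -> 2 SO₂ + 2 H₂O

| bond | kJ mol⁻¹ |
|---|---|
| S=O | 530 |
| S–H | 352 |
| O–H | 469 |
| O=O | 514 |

ΔH ≈ −1046 kJ

Bonds broken (reactants):
  O=O: 3 × 514 = 1542
  S–H: 4 × 352 = 1408
  Σ(broken) = 2950 kJ
Bonds formed (products):
  O–H: 4 × 469 = 1876
  S=O: 4 × 530 = 2120
  Σ(formed) = 3996 kJ
ΔH = Σ(broken) − Σ(formed) = 2950 − 3996 = −1046 kJ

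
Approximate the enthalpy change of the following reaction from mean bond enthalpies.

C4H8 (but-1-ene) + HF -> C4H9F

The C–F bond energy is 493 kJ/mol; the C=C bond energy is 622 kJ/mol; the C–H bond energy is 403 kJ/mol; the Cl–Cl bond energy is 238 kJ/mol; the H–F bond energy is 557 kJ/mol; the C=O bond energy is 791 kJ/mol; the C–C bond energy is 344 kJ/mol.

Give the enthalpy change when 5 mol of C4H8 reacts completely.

ΔH = −305 kJ

Bonds broken (reactants):
  C–C: 2 × 344 = 688
  C–H: 8 × 403 = 3224
  C=C: 1 × 622 = 622
  H–F: 1 × 557 = 557
  Σ(broken) = 5091 kJ
Bonds formed (products):
  C–C: 3 × 344 = 1032
  C–F: 1 × 493 = 493
  C–H: 9 × 403 = 3627
  Σ(formed) = 5152 kJ
ΔH = Σ(broken) − Σ(formed) = 5091 − 5152 = −61 kJ
For 5× the reaction as written: 5 × (−61) = −305 kJ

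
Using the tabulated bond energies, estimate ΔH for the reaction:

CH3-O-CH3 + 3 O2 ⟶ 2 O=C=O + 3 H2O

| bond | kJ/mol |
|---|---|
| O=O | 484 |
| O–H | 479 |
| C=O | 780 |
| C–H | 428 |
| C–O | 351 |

ΔH ≈ −1272 kJ

Bonds broken (reactants):
  C–H: 6 × 428 = 2568
  C–O: 2 × 351 = 702
  O=O: 3 × 484 = 1452
  Σ(broken) = 4722 kJ
Bonds formed (products):
  C=O: 4 × 780 = 3120
  O–H: 6 × 479 = 2874
  Σ(formed) = 5994 kJ
ΔH = Σ(broken) − Σ(formed) = 4722 − 5994 = −1272 kJ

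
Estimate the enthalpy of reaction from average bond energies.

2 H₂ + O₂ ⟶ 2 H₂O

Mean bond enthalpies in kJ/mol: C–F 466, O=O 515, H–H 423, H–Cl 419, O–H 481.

ΔH ≈ −563 kJ

Bonds broken (reactants):
  H–H: 2 × 423 = 846
  O=O: 1 × 515 = 515
  Σ(broken) = 1361 kJ
Bonds formed (products):
  O–H: 4 × 481 = 1924
  Σ(formed) = 1924 kJ
ΔH = Σ(broken) − Σ(formed) = 1361 − 1924 = −563 kJ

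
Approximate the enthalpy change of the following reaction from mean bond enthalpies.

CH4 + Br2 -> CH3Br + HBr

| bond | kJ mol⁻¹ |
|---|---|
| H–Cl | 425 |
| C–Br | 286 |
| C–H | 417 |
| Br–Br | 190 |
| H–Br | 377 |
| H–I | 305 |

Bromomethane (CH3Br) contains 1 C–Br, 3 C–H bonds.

Bonds broken (reactants):
  Br–Br: 1 × 190 = 190
  C–H: 4 × 417 = 1668
  Σ(broken) = 1858 kJ
Bonds formed (products):
  C–Br: 1 × 286 = 286
  C–H: 3 × 417 = 1251
  H–Br: 1 × 377 = 377
  Σ(formed) = 1914 kJ
ΔH = Σ(broken) − Σ(formed) = 1858 − 1914 = −56 kJ

ΔH ≈ −56 kJ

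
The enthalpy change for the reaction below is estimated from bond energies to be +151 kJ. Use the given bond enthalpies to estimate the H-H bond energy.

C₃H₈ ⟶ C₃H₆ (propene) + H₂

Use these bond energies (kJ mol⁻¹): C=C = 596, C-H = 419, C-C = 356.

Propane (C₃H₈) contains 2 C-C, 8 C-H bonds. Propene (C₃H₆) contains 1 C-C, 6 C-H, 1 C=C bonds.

Let D be the H-H bond energy.
Σ(broken) = 2×356 + 8×419 = 4064
Σ(formed) = 1×356 + 6×419 + 1×596 + 1×D = 3466 + D
ΔH = Σ(broken) − Σ(formed) = (4064) − (3466 + D) = +598 − D
Setting this equal to +151 kJ gives D = 447 kJ/mol.

D(H-H) ≈ 447 kJ/mol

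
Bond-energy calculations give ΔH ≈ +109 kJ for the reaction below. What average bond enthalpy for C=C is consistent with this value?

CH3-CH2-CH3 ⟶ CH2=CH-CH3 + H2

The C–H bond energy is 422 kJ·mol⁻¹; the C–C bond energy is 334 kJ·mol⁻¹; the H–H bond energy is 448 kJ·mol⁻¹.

Let D be the C=C bond energy.
Σ(broken) = 2×334 + 8×422 = 4044
Σ(formed) = 1×334 + 6×422 + 1×D + 1×448 = 3314 + D
ΔH = Σ(broken) − Σ(formed) = (4044) − (3314 + D) = +730 − D
Setting this equal to +109 kJ gives D = 621 kJ/mol.

D(C=C) ≈ 621 kJ/mol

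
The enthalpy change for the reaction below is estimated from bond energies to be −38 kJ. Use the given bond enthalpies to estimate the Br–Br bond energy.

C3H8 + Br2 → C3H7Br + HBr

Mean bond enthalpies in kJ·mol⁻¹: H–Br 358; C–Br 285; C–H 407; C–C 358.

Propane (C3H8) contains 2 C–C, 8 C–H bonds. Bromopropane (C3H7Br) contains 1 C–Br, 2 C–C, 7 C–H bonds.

Let D be the Br–Br bond energy.
Σ(broken) = 1×D + 2×358 + 8×407 = 3972 + D
Σ(formed) = 1×285 + 2×358 + 7×407 + 1×358 = 4208
ΔH = Σ(broken) − Σ(formed) = (3972 + D) − (4208) = −236 + D
Setting this equal to −38 kJ gives D = 198 kJ/mol.

D(Br–Br) ≈ 198 kJ/mol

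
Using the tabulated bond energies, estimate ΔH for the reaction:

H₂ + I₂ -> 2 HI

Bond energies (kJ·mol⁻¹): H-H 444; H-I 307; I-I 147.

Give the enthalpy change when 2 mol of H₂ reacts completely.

ΔH = −46 kJ

Bonds broken (reactants):
  H-H: 1 × 444 = 444
  I-I: 1 × 147 = 147
  Σ(broken) = 591 kJ
Bonds formed (products):
  H-I: 2 × 307 = 614
  Σ(formed) = 614 kJ
ΔH = Σ(broken) − Σ(formed) = 591 − 614 = −23 kJ
For 2× the reaction as written: 2 × (−23) = −46 kJ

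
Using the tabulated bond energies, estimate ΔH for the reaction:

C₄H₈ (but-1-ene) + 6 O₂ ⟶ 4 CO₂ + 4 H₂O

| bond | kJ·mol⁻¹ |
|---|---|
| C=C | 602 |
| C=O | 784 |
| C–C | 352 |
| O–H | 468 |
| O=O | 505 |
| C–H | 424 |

ΔH ≈ −2288 kJ

Bonds broken (reactants):
  C–C: 2 × 352 = 704
  C–H: 8 × 424 = 3392
  C=C: 1 × 602 = 602
  O=O: 6 × 505 = 3030
  Σ(broken) = 7728 kJ
Bonds formed (products):
  C=O: 8 × 784 = 6272
  O–H: 8 × 468 = 3744
  Σ(formed) = 10016 kJ
ΔH = Σ(broken) − Σ(formed) = 7728 − 10016 = −2288 kJ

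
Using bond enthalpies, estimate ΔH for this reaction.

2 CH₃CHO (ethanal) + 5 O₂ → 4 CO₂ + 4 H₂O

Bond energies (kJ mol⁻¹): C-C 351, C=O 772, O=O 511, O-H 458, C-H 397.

ΔH ≈ −1863 kJ

Bonds broken (reactants):
  C-C: 2 × 351 = 702
  C-H: 8 × 397 = 3176
  C=O: 2 × 772 = 1544
  O=O: 5 × 511 = 2555
  Σ(broken) = 7977 kJ
Bonds formed (products):
  C=O: 8 × 772 = 6176
  O-H: 8 × 458 = 3664
  Σ(formed) = 9840 kJ
ΔH = Σ(broken) − Σ(formed) = 7977 − 9840 = −1863 kJ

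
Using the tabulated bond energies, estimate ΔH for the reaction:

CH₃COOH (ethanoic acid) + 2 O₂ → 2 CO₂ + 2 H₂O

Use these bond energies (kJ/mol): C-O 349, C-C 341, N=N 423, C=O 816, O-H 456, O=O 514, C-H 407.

ΔH ≈ −877 kJ

Bonds broken (reactants):
  C-C: 1 × 341 = 341
  C-H: 3 × 407 = 1221
  C-O: 1 × 349 = 349
  C=O: 1 × 816 = 816
  O-H: 1 × 456 = 456
  O=O: 2 × 514 = 1028
  Σ(broken) = 4211 kJ
Bonds formed (products):
  C=O: 4 × 816 = 3264
  O-H: 4 × 456 = 1824
  Σ(formed) = 5088 kJ
ΔH = Σ(broken) − Σ(formed) = 4211 − 5088 = −877 kJ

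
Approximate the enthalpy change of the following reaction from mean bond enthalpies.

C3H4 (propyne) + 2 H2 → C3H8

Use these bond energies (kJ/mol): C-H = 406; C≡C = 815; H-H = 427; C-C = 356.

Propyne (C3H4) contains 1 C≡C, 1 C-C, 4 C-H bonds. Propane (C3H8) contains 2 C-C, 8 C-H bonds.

ΔH ≈ −311 kJ

Bonds broken (reactants):
  C≡C: 1 × 815 = 815
  C-C: 1 × 356 = 356
  C-H: 4 × 406 = 1624
  H-H: 2 × 427 = 854
  Σ(broken) = 3649 kJ
Bonds formed (products):
  C-C: 2 × 356 = 712
  C-H: 8 × 406 = 3248
  Σ(formed) = 3960 kJ
ΔH = Σ(broken) − Σ(formed) = 3649 − 3960 = −311 kJ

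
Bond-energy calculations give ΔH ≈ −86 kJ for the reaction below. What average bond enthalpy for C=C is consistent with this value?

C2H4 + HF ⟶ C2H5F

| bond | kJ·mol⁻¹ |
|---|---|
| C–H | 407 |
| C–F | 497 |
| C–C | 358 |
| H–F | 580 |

Let D be the C=C bond energy.
Σ(broken) = 4×407 + 1×D + 1×580 = 2208 + D
Σ(formed) = 1×358 + 1×497 + 5×407 = 2890
ΔH = Σ(broken) − Σ(formed) = (2208 + D) − (2890) = −682 + D
Setting this equal to −86 kJ gives D = 596 kJ/mol.

D(C=C) ≈ 596 kJ/mol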